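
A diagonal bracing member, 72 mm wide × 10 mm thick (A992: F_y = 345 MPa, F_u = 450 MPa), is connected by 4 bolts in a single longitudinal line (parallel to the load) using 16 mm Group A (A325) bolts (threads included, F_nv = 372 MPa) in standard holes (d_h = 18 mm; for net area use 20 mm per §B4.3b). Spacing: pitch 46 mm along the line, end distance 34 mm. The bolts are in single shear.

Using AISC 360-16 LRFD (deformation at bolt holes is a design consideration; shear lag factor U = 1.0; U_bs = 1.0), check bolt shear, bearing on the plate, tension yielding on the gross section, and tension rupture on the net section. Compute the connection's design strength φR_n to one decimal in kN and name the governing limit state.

Bolt shear: A_b = π(16)²/4 = 201.06 mm². φR_n = 0.75 × 372 × 201.06 × 4 × 1 = 224.4 kN.
Bearing (10 mm plate, F_u = 450 MPa): end bolts L_c = 34 − 18/2 = 25, R_n = min(1.2×25×10×450, 2.4×16×10×450) = 135 kN/bolt; interior L_c = 46 − 18 = 28, R_n = 151.2 kN/bolt. φR_n = 0.75 × (1×135 + 3×151.2) = 441.5 kN.
Tension yield (gross): A_g = 72×10 = 720 mm². φR_n = 0.90 × 345 × 720 = 223.6 kN.
Tension rupture (net): A_n = (72 − 1×20)×10 = 520 mm² (U = 1.0, A_e = A_n). φR_n = 0.75 × 450 × 520 = 175.5 kN.
Governing: min(224.4, 441.5, 223.6, 175.5) = 175.5 kN → net-section rupture.

175.5 kN (net-section rupture governs)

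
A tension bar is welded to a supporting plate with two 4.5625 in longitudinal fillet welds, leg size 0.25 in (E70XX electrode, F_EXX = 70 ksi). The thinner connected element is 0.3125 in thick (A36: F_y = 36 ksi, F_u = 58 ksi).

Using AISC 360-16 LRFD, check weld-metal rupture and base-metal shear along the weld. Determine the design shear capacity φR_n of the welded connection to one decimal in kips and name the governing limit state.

50.8 kips (weld metal governs)

Weld metal: throat = 0.707×0.25 = 0.17675 in, L = 2×4.5625 = 9.125 in. φR_n = 0.75 × 0.6 × 70 × 0.17675 × 9.125 = 50.8 kips.
Base metal shear (0.3125 in plate): yield φR_n = 1.0×0.6×36×0.3125×9.125 = 61.6 kips; rupture φR_n = 0.75×0.6×58×0.3125×9.125 = 74.4 kips; take 61.6 kips (yield).
Governing: min(50.8, 61.6) = 50.8 kips → weld metal.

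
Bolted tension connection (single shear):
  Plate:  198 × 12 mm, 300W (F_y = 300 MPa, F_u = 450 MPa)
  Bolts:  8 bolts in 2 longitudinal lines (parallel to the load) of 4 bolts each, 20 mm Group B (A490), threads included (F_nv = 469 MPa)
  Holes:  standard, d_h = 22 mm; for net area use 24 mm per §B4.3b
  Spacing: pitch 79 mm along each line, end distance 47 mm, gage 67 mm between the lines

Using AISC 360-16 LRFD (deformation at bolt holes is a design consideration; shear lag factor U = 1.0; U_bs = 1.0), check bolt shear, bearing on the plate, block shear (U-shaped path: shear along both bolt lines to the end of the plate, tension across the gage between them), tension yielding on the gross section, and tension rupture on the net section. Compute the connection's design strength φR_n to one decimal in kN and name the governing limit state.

607.5 kN (net-section rupture governs)

Bolt shear: A_b = π(20)²/4 = 314.16 mm². φR_n = 0.75 × 469 × 314.16 × 8 × 1 = 884.0 kN.
Bearing (12 mm plate, F_u = 450 MPa): end bolts L_c = 47 − 22/2 = 36, R_n = min(1.2×36×12×450, 2.4×20×12×450) = 233.28 kN/bolt; interior L_c = 79 − 22 = 57, R_n = 259.2 kN/bolt. φR_n = 0.75 × (2×233.28 + 6×259.2) = 1516.3 kN.
Block shear: shear path 2×[47+3×79] = 2×284 mm, A_gv = 6816, A_nv = 2×(284 − 3.5×24)×12 = 4800 mm²; tension across gage: (67 − 1×24)×12 = 516 mm². R_n = min(0.6×450×4800, 0.6×300×6816) + 1.0×450×516 = min(1296, 1226.9) + 232.2 = 1459.1 kN. φR_n = 0.75 × 1459.1 = 1094.3 kN.
Tension yield (gross): A_g = 198×12 = 2376 mm². φR_n = 0.90 × 300 × 2376 = 641.5 kN.
Tension rupture (net): A_n = (198 − 2×24)×12 = 1800 mm² (U = 1.0, A_e = A_n). φR_n = 0.75 × 450 × 1800 = 607.5 kN.
Governing: min(884.0, 1516.3, 1094.3, 641.5, 607.5) = 607.5 kN → net-section rupture.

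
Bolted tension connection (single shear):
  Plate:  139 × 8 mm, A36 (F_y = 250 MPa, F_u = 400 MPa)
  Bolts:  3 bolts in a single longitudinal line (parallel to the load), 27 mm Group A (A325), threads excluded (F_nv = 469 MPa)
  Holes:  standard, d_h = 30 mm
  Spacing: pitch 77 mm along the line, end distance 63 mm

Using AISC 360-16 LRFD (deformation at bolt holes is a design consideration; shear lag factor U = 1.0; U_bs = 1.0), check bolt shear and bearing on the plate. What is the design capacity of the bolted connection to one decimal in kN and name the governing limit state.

Bolt shear: A_b = π(27)²/4 = 572.56 mm². φR_n = 0.75 × 469 × 572.56 × 3 × 1 = 604.2 kN.
Bearing (8 mm plate, F_u = 400 MPa): end bolts L_c = 63 − 30/2 = 48, R_n = min(1.2×48×8×400, 2.4×27×8×400) = 184.32 kN/bolt; interior L_c = 77 − 30 = 47, R_n = 180.48 kN/bolt. φR_n = 0.75 × (1×184.32 + 2×180.48) = 409.0 kN.
Governing: min(604.2, 409.0) = 409.0 kN → bearing.

409.0 kN (bearing governs)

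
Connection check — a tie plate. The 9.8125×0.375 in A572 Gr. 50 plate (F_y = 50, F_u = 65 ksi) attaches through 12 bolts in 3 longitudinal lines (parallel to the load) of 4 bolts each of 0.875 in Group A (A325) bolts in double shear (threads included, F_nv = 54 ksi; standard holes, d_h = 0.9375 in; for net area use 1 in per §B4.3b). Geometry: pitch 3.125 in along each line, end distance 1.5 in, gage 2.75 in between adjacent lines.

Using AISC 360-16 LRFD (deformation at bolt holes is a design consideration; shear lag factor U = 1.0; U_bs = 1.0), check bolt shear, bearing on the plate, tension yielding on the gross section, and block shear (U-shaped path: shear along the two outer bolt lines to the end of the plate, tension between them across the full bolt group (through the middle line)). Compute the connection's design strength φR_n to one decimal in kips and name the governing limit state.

Bolt shear: A_b = π(0.875)²/4 = 0.60132 in². φR_n = 0.75 × 54 × 0.60132 × 12 × 2 = 584.5 kips.
Bearing (0.375 in plate, F_u = 65 ksi): end bolts L_c = 1.5 − 0.9375/2 = 1.03125, R_n = min(1.2×1.03125×0.375×65, 2.4×0.875×0.375×65) = 30.164 kips/bolt; interior L_c = 3.125 − 0.9375 = 2.1875, R_n = 51.188 kips/bolt. φR_n = 0.75 × (3×30.164 + 9×51.188) = 413.4 kips.
Tension yield (gross): A_g = 9.8125×0.375 = 3.6797 in². φR_n = 0.90 × 50 × 3.6797 = 165.6 kips.
Block shear: shear path 2×[1.5+3×3.125] = 2×10.875 in, A_gv = 8.1563, A_nv = 2×(10.875 − 3.5×1)×0.375 = 5.5313 in²; tension across gage: (5.5 − 2×1)×0.375 = 1.3125 in². R_n = min(0.6×65×5.5313, 0.6×50×8.1563) + 1.0×65×1.3125 = min(215.72, 244.69) + 85.313 = 301.03 kips. φR_n = 0.75 × 301.03 = 225.8 kips.
Governing: min(584.5, 413.4, 165.6, 225.8) = 165.6 kips → gross-section yield.

165.6 kips (gross-section yield governs)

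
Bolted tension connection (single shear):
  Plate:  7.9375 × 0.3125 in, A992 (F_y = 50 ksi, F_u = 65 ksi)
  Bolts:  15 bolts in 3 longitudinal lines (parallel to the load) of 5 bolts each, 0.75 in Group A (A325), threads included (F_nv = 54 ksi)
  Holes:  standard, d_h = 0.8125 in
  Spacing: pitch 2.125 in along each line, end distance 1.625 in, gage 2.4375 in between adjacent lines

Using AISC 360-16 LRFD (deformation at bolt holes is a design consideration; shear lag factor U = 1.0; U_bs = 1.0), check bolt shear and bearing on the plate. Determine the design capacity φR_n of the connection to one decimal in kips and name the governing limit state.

Bolt shear: A_b = π(0.75)²/4 = 0.44179 in². φR_n = 0.75 × 54 × 0.44179 × 15 × 1 = 268.4 kips.
Bearing (0.3125 in plate, F_u = 65 ksi): end bolts L_c = 1.625 − 0.8125/2 = 1.21875, R_n = min(1.2×1.21875×0.3125×65, 2.4×0.75×0.3125×65) = 29.707 kips/bolt; interior L_c = 2.125 − 0.8125 = 1.3125, R_n = 31.992 kips/bolt. φR_n = 0.75 × (3×29.707 + 12×31.992) = 354.8 kips.
Governing: min(268.4, 354.8) = 268.4 kips → bolt shear.

268.4 kips (bolt shear governs)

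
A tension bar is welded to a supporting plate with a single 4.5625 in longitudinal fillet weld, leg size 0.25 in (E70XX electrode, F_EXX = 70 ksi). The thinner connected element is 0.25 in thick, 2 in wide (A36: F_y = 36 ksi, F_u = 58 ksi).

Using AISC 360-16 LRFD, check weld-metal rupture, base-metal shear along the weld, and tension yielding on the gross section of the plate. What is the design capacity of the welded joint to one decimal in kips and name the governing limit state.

16.2 kips (gross-section yield governs)

Weld metal: throat = 0.707×0.25 = 0.17675 in, L = 4.5625 in. φR_n = 0.75 × 0.6 × 70 × 0.17675 × 4.5625 = 25.4 kips.
Base metal shear (0.25 in plate): yield φR_n = 1.0×0.6×36×0.25×4.5625 = 24.6 kips; rupture φR_n = 0.75×0.6×58×0.25×4.5625 = 29.8 kips; take 24.6 kips (yield).
Tension yield (gross): A_g = 2×0.25 = 0.5 in². φR_n = 0.90 × 36 × 0.5 = 16.2 kips.
Governing: min(25.4, 24.6, 16.2) = 16.2 kips → gross-section yield.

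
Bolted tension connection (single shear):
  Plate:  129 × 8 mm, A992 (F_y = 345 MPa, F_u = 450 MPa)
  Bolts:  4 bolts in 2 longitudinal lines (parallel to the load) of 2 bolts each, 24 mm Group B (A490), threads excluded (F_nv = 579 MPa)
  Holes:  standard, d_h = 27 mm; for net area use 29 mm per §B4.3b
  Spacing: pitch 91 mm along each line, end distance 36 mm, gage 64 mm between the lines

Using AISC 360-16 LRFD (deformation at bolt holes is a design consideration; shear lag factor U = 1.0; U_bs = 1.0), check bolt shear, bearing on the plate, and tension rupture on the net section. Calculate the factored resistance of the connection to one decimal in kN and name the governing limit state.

191.7 kN (net-section rupture governs)

Bolt shear: A_b = π(24)²/4 = 452.39 mm². φR_n = 0.75 × 579 × 452.39 × 4 × 1 = 785.8 kN.
Bearing (8 mm plate, F_u = 450 MPa): end bolts L_c = 36 − 27/2 = 22.5, R_n = min(1.2×22.5×8×450, 2.4×24×8×450) = 97.2 kN/bolt; interior L_c = 91 − 27 = 64, R_n = 207.36 kN/bolt. φR_n = 0.75 × (2×97.2 + 2×207.36) = 456.8 kN.
Tension rupture (net): A_n = (129 − 2×29)×8 = 568 mm² (U = 1.0, A_e = A_n). φR_n = 0.75 × 450 × 568 = 191.7 kN.
Governing: min(785.8, 456.8, 191.7) = 191.7 kN → net-section rupture.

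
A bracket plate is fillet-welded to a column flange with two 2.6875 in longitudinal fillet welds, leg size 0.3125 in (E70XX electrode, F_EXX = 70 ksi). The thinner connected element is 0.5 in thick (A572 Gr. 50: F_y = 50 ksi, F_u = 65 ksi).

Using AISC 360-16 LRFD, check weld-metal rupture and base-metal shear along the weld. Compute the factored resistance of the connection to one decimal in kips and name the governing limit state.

Weld metal: throat = 0.707×0.3125 = 0.22094 in, L = 2×2.6875 = 5.375 in. φR_n = 0.75 × 0.6 × 70 × 0.22094 × 5.375 = 37.4 kips.
Base metal shear (0.5 in plate): yield φR_n = 1.0×0.6×50×0.5×5.375 = 80.6 kips; rupture φR_n = 0.75×0.6×65×0.5×5.375 = 78.6 kips; take 78.6 kips (rupture).
Governing: min(37.4, 78.6) = 37.4 kips → weld metal.

37.4 kips (weld metal governs)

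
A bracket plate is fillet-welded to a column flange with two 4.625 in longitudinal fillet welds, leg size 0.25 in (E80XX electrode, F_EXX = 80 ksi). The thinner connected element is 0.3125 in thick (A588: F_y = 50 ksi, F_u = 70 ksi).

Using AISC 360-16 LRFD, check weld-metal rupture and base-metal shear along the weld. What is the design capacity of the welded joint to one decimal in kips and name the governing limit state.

Weld metal: throat = 0.707×0.25 = 0.17675 in, L = 2×4.625 = 9.25 in. φR_n = 0.75 × 0.6 × 80 × 0.17675 × 9.25 = 58.9 kips.
Base metal shear (0.3125 in plate): yield φR_n = 1.0×0.6×50×0.3125×9.25 = 86.7 kips; rupture φR_n = 0.75×0.6×70×0.3125×9.25 = 91.1 kips; take 86.7 kips (yield).
Governing: min(58.9, 86.7) = 58.9 kips → weld metal.

58.9 kips (weld metal governs)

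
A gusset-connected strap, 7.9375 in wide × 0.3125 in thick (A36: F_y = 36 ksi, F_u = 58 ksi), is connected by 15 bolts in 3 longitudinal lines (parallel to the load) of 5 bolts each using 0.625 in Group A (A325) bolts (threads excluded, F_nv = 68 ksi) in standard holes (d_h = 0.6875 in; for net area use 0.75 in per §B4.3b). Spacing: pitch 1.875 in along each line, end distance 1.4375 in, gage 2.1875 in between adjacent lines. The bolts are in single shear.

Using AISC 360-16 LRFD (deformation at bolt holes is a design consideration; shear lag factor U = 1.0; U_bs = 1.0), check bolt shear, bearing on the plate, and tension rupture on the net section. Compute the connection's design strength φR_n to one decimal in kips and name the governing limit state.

Bolt shear: A_b = π(0.625)²/4 = 0.3068 in². φR_n = 0.75 × 68 × 0.3068 × 15 × 1 = 234.7 kips.
Bearing (0.3125 in plate, F_u = 58 ksi): end bolts L_c = 1.4375 − 0.6875/2 = 1.09375, R_n = min(1.2×1.09375×0.3125×58, 2.4×0.625×0.3125×58) = 23.789 kips/bolt; interior L_c = 1.875 − 0.6875 = 1.1875, R_n = 25.828 kips/bolt. φR_n = 0.75 × (3×23.789 + 12×25.828) = 286.0 kips.
Tension rupture (net): A_n = (7.9375 − 3×0.75)×0.3125 = 1.7773 in² (U = 1.0, A_e = A_n). φR_n = 0.75 × 58 × 1.7773 = 77.3 kips.
Governing: min(234.7, 286.0, 77.3) = 77.3 kips → net-section rupture.

77.3 kips (net-section rupture governs)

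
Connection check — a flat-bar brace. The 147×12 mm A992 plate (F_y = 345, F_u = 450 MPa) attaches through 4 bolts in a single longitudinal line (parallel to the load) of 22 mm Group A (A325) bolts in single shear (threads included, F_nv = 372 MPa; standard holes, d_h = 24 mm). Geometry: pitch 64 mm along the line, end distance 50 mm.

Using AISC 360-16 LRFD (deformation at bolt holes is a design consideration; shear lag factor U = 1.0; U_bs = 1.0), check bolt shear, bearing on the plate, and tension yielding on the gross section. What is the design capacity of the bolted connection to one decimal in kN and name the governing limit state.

424.2 kN (bolt shear governs)

Bolt shear: A_b = π(22)²/4 = 380.13 mm². φR_n = 0.75 × 372 × 380.13 × 4 × 1 = 424.2 kN.
Bearing (12 mm plate, F_u = 450 MPa): end bolts L_c = 50 − 24/2 = 38, R_n = min(1.2×38×12×450, 2.4×22×12×450) = 246.24 kN/bolt; interior L_c = 64 − 24 = 40, R_n = 259.2 kN/bolt. φR_n = 0.75 × (1×246.24 + 3×259.2) = 767.9 kN.
Tension yield (gross): A_g = 147×12 = 1764 mm². φR_n = 0.90 × 345 × 1764 = 547.7 kN.
Governing: min(424.2, 767.9, 547.7) = 424.2 kN → bolt shear.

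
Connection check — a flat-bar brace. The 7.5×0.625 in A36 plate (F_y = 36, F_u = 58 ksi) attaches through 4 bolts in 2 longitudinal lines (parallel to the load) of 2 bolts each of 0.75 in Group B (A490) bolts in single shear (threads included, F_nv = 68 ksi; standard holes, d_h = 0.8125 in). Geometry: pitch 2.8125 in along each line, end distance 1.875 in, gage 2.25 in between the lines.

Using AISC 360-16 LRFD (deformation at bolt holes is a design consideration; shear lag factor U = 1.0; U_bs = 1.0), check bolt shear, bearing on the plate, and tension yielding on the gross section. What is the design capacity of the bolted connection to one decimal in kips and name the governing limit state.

90.1 kips (bolt shear governs)

Bolt shear: A_b = π(0.75)²/4 = 0.44179 in². φR_n = 0.75 × 68 × 0.44179 × 4 × 1 = 90.1 kips.
Bearing (0.625 in plate, F_u = 58 ksi): end bolts L_c = 1.875 − 0.8125/2 = 1.46875, R_n = min(1.2×1.46875×0.625×58, 2.4×0.75×0.625×58) = 63.891 kips/bolt; interior L_c = 2.8125 − 0.8125 = 2, R_n = 65.25 kips/bolt. φR_n = 0.75 × (2×63.891 + 2×65.25) = 193.7 kips.
Tension yield (gross): A_g = 7.5×0.625 = 4.6875 in². φR_n = 0.90 × 36 × 4.6875 = 151.9 kips.
Governing: min(90.1, 193.7, 151.9) = 90.1 kips → bolt shear.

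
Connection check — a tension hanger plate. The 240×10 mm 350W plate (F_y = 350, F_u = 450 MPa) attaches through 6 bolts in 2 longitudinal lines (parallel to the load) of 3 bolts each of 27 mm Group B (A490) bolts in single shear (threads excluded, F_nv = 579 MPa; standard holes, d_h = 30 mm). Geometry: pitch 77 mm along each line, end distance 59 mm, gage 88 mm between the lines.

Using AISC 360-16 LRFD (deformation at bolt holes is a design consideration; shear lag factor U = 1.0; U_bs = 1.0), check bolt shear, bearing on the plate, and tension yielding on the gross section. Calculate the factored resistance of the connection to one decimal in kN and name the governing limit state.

756.0 kN (gross-section yield governs)

Bolt shear: A_b = π(27)²/4 = 572.56 mm². φR_n = 0.75 × 579 × 572.56 × 6 × 1 = 1491.8 kN.
Bearing (10 mm plate, F_u = 450 MPa): end bolts L_c = 59 − 30/2 = 44, R_n = min(1.2×44×10×450, 2.4×27×10×450) = 237.6 kN/bolt; interior L_c = 77 − 30 = 47, R_n = 253.8 kN/bolt. φR_n = 0.75 × (2×237.6 + 4×253.8) = 1117.8 kN.
Tension yield (gross): A_g = 240×10 = 2400 mm². φR_n = 0.90 × 350 × 2400 = 756.0 kN.
Governing: min(1491.8, 1117.8, 756.0) = 756.0 kN → gross-section yield.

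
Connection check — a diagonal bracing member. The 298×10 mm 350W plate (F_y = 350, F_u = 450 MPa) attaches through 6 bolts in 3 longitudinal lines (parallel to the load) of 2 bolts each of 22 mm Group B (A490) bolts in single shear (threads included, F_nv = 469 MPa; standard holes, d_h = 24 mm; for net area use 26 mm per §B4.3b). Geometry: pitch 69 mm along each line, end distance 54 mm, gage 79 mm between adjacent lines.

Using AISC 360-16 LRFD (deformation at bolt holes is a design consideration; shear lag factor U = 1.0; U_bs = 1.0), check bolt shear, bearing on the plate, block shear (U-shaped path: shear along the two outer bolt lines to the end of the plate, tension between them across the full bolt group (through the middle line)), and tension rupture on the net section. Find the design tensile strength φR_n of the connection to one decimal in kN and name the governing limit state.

698.0 kN (block shear governs)

Bolt shear: A_b = π(22)²/4 = 380.13 mm². φR_n = 0.75 × 469 × 380.13 × 6 × 1 = 802.3 kN.
Bearing (10 mm plate, F_u = 450 MPa): end bolts L_c = 54 − 24/2 = 42, R_n = min(1.2×42×10×450, 2.4×22×10×450) = 226.8 kN/bolt; interior L_c = 69 − 24 = 45, R_n = 237.6 kN/bolt. φR_n = 0.75 × (3×226.8 + 3×237.6) = 1044.9 kN.
Block shear: shear path 2×[54+1×69] = 2×123 mm, A_gv = 2460, A_nv = 2×(123 − 1.5×26)×10 = 1680 mm²; tension across gage: (158 − 2×26)×10 = 1060 mm². R_n = min(0.6×450×1680, 0.6×350×2460) + 1.0×450×1060 = min(453.6, 516.6) + 477 = 930.6 kN. φR_n = 0.75 × 930.6 = 698.0 kN.
Tension rupture (net): A_n = (298 − 3×26)×10 = 2200 mm² (U = 1.0, A_e = A_n). φR_n = 0.75 × 450 × 2200 = 742.5 kN.
Governing: min(802.3, 1044.9, 698.0, 742.5) = 698.0 kN → block shear.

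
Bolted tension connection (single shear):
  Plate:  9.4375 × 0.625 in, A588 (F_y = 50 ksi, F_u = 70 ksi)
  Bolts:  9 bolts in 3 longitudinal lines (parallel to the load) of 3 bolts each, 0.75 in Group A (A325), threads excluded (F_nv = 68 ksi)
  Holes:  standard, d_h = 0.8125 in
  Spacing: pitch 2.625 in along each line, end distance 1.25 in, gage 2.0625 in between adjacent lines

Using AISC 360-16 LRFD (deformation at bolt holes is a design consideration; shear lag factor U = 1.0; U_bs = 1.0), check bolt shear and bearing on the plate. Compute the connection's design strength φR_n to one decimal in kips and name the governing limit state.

202.8 kips (bolt shear governs)

Bolt shear: A_b = π(0.75)²/4 = 0.44179 in². φR_n = 0.75 × 68 × 0.44179 × 9 × 1 = 202.8 kips.
Bearing (0.625 in plate, F_u = 70 ksi): end bolts L_c = 1.25 − 0.8125/2 = 0.84375, R_n = min(1.2×0.84375×0.625×70, 2.4×0.75×0.625×70) = 44.297 kips/bolt; interior L_c = 2.625 − 0.8125 = 1.8125, R_n = 78.75 kips/bolt. φR_n = 0.75 × (3×44.297 + 6×78.75) = 454.0 kips.
Governing: min(202.8, 454.0) = 202.8 kips → bolt shear.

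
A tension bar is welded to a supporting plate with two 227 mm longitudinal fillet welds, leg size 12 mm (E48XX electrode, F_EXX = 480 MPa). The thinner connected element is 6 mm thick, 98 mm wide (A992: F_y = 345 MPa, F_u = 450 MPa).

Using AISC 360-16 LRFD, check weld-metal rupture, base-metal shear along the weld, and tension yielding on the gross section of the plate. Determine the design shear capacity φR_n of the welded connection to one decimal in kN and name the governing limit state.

182.6 kN (gross-section yield governs)

Weld metal: throat = 0.707×12 = 8.484 mm, L = 2×227 = 454 mm. φR_n = 0.75 × 0.6 × 480 × 8.484 × 454 = 832.0 kN.
Base metal shear (6 mm plate): yield φR_n = 1.0×0.6×345×6×454 = 563.9 kN; rupture φR_n = 0.75×0.6×450×6×454 = 551.6 kN; take 551.6 kN (rupture).
Tension yield (gross): A_g = 98×6 = 588 mm². φR_n = 0.90 × 345 × 588 = 182.6 kN.
Governing: min(832.0, 551.6, 182.6) = 182.6 kN → gross-section yield.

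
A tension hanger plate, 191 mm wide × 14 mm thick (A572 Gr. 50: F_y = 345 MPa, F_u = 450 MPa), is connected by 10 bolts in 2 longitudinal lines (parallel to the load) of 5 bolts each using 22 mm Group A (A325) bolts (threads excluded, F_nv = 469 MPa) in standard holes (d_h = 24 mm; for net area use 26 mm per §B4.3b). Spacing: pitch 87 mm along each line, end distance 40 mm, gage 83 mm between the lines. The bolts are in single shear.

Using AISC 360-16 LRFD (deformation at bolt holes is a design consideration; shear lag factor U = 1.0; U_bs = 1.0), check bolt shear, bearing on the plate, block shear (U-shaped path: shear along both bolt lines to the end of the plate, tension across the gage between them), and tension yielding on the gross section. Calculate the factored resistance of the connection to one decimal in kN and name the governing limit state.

Bolt shear: A_b = π(22)²/4 = 380.13 mm². φR_n = 0.75 × 469 × 380.13 × 10 × 1 = 1337.1 kN.
Bearing (14 mm plate, F_u = 450 MPa): end bolts L_c = 40 − 24/2 = 28, R_n = min(1.2×28×14×450, 2.4×22×14×450) = 211.68 kN/bolt; interior L_c = 87 − 24 = 63, R_n = 332.64 kN/bolt. φR_n = 0.75 × (2×211.68 + 8×332.64) = 2313.4 kN.
Block shear: shear path 2×[40+4×87] = 2×388 mm, A_gv = 10864, A_nv = 2×(388 − 4.5×26)×14 = 7588 mm²; tension across gage: (83 − 1×26)×14 = 798 mm². R_n = min(0.6×450×7588, 0.6×345×10864) + 1.0×450×798 = min(2048.8, 2248.8) + 359.1 = 2407.9 kN. φR_n = 0.75 × 2407.9 = 1805.9 kN.
Tension yield (gross): A_g = 191×14 = 2674 mm². φR_n = 0.90 × 345 × 2674 = 830.3 kN.
Governing: min(1337.1, 2313.4, 1805.9, 830.3) = 830.3 kN → gross-section yield.

830.3 kN (gross-section yield governs)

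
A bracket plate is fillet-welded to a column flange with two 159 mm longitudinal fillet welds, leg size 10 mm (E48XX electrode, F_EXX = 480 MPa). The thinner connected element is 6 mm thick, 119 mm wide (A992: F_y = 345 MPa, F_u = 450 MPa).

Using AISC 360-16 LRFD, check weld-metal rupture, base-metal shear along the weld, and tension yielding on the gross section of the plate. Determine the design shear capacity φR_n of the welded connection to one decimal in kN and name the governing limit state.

Weld metal: throat = 0.707×10 = 7.07 mm, L = 2×159 = 318 mm. φR_n = 0.75 × 0.6 × 480 × 7.07 × 318 = 485.6 kN.
Base metal shear (6 mm plate): yield φR_n = 1.0×0.6×345×6×318 = 395.0 kN; rupture φR_n = 0.75×0.6×450×6×318 = 386.4 kN; take 386.4 kN (rupture).
Tension yield (gross): A_g = 119×6 = 714 mm². φR_n = 0.90 × 345 × 714 = 221.7 kN.
Governing: min(485.6, 386.4, 221.7) = 221.7 kN → gross-section yield.

221.7 kN (gross-section yield governs)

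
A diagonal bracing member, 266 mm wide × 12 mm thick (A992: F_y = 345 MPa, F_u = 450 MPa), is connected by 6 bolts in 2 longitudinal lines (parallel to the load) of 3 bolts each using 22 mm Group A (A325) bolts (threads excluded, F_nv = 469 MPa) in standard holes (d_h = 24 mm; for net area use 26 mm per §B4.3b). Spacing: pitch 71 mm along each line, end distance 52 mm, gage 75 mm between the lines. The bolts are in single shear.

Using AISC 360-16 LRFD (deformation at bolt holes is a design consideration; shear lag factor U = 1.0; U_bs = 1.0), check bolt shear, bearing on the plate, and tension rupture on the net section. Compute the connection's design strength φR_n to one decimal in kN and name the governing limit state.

Bolt shear: A_b = π(22)²/4 = 380.13 mm². φR_n = 0.75 × 469 × 380.13 × 6 × 1 = 802.3 kN.
Bearing (12 mm plate, F_u = 450 MPa): end bolts L_c = 52 − 24/2 = 40, R_n = min(1.2×40×12×450, 2.4×22×12×450) = 259.2 kN/bolt; interior L_c = 71 − 24 = 47, R_n = 285.12 kN/bolt. φR_n = 0.75 × (2×259.2 + 4×285.12) = 1244.2 kN.
Tension rupture (net): A_n = (266 − 2×26)×12 = 2568 mm² (U = 1.0, A_e = A_n). φR_n = 0.75 × 450 × 2568 = 866.7 kN.
Governing: min(802.3, 1244.2, 866.7) = 802.3 kN → bolt shear.

802.3 kN (bolt shear governs)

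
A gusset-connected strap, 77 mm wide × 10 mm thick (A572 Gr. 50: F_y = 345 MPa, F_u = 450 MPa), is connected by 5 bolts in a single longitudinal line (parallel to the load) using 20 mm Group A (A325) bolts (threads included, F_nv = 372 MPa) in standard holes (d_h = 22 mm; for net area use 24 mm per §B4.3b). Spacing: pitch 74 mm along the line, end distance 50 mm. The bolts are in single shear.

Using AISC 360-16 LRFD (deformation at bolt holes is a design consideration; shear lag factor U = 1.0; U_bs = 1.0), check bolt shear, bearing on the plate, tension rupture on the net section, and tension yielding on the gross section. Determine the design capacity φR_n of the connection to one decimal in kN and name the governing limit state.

Bolt shear: A_b = π(20)²/4 = 314.16 mm². φR_n = 0.75 × 372 × 314.16 × 5 × 1 = 438.3 kN.
Bearing (10 mm plate, F_u = 450 MPa): end bolts L_c = 50 − 22/2 = 39, R_n = min(1.2×39×10×450, 2.4×20×10×450) = 210.6 kN/bolt; interior L_c = 74 − 22 = 52, R_n = 216 kN/bolt. φR_n = 0.75 × (1×210.6 + 4×216) = 806.0 kN.
Tension rupture (net): A_n = (77 − 1×24)×10 = 530 mm² (U = 1.0, A_e = A_n). φR_n = 0.75 × 450 × 530 = 178.9 kN.
Tension yield (gross): A_g = 77×10 = 770 mm². φR_n = 0.90 × 345 × 770 = 239.1 kN.
Governing: min(438.3, 806.0, 178.9, 239.1) = 178.9 kN → net-section rupture.

178.9 kN (net-section rupture governs)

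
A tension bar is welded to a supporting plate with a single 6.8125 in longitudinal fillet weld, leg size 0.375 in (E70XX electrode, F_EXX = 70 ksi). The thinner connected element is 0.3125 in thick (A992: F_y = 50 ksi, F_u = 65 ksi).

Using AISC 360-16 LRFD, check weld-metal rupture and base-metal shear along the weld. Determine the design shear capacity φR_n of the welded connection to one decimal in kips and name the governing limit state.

56.9 kips (weld metal governs)

Weld metal: throat = 0.707×0.375 = 0.26513 in, L = 6.8125 in. φR_n = 0.75 × 0.6 × 70 × 0.26513 × 6.8125 = 56.9 kips.
Base metal shear (0.3125 in plate): yield φR_n = 1.0×0.6×50×0.3125×6.8125 = 63.9 kips; rupture φR_n = 0.75×0.6×65×0.3125×6.8125 = 62.3 kips; take 62.3 kips (rupture).
Governing: min(56.9, 62.3) = 56.9 kips → weld metal.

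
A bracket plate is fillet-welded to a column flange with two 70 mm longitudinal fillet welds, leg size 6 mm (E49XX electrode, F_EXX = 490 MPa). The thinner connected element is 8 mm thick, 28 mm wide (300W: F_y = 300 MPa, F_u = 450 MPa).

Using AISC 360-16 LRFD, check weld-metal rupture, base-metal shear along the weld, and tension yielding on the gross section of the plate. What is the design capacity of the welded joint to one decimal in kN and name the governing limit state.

Weld metal: throat = 0.707×6 = 4.242 mm, L = 2×70 = 140 mm. φR_n = 0.75 × 0.6 × 490 × 4.242 × 140 = 131.0 kN.
Base metal shear (8 mm plate): yield φR_n = 1.0×0.6×300×8×140 = 201.6 kN; rupture φR_n = 0.75×0.6×450×8×140 = 226.8 kN; take 201.6 kN (yield).
Tension yield (gross): A_g = 28×8 = 224 mm². φR_n = 0.90 × 300 × 224 = 60.5 kN.
Governing: min(131.0, 201.6, 60.5) = 60.5 kN → gross-section yield.

60.5 kN (gross-section yield governs)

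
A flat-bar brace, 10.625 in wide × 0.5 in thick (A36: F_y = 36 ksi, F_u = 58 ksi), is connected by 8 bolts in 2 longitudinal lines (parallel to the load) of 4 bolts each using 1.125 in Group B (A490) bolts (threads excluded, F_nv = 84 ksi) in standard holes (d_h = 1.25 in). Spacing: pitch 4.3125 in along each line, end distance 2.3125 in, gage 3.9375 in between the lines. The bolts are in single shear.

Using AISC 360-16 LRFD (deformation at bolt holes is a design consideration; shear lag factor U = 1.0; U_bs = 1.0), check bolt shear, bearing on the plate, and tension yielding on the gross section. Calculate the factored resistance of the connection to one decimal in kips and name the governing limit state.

172.1 kips (gross-section yield governs)

Bolt shear: A_b = π(1.125)²/4 = 0.99402 in². φR_n = 0.75 × 84 × 0.99402 × 8 × 1 = 501.0 kips.
Bearing (0.5 in plate, F_u = 58 ksi): end bolts L_c = 2.3125 − 1.25/2 = 1.6875, R_n = min(1.2×1.6875×0.5×58, 2.4×1.125×0.5×58) = 58.725 kips/bolt; interior L_c = 4.3125 − 1.25 = 3.0625, R_n = 78.3 kips/bolt. φR_n = 0.75 × (2×58.725 + 6×78.3) = 440.4 kips.
Tension yield (gross): A_g = 10.625×0.5 = 5.3125 in². φR_n = 0.90 × 36 × 5.3125 = 172.1 kips.
Governing: min(501.0, 440.4, 172.1) = 172.1 kips → gross-section yield.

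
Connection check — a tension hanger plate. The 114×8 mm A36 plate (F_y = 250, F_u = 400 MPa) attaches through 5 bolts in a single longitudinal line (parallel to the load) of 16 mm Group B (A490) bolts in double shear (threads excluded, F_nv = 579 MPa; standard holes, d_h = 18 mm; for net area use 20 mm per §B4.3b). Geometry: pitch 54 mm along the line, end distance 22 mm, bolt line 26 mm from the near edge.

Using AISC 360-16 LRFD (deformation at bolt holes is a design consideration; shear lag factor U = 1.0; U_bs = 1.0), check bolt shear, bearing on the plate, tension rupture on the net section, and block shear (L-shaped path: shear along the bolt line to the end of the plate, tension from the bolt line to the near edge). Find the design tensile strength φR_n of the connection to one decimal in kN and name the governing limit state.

225.6 kN (net-section rupture governs)

Bolt shear: A_b = π(16)²/4 = 201.06 mm². φR_n = 0.75 × 579 × 201.06 × 5 × 2 = 873.1 kN.
Bearing (8 mm plate, F_u = 400 MPa): end bolts L_c = 22 − 18/2 = 13, R_n = min(1.2×13×8×400, 2.4×16×8×400) = 49.92 kN/bolt; interior L_c = 54 − 18 = 36, R_n = 122.88 kN/bolt. φR_n = 0.75 × (1×49.92 + 4×122.88) = 406.1 kN.
Tension rupture (net): A_n = (114 − 1×20)×8 = 752 mm² (U = 1.0, A_e = A_n). φR_n = 0.75 × 400 × 752 = 225.6 kN.
Block shear: shear path 1×[22+4×54] = 1×238 mm, A_gv = 1904, A_nv = 1×(238 − 4.5×20)×8 = 1184 mm²; tension to near edge: (26 − 0.5×20)×8 = 128 mm². R_n = min(0.6×400×1184, 0.6×250×1904) + 1.0×400×128 = min(284.16, 285.6) + 51.2 = 335.36 kN. φR_n = 0.75 × 335.36 = 251.5 kN.
Governing: min(873.1, 406.1, 225.6, 251.5) = 225.6 kN → net-section rupture.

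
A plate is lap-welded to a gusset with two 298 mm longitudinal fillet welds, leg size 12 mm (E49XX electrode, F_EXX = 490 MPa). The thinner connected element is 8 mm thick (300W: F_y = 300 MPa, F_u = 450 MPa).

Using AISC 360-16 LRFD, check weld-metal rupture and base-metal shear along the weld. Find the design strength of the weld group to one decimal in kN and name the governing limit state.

858.2 kN (base-metal shear governs)

Weld metal: throat = 0.707×12 = 8.484 mm, L = 2×298 = 596 mm. φR_n = 0.75 × 0.6 × 490 × 8.484 × 596 = 1115.0 kN.
Base metal shear (8 mm plate): yield φR_n = 1.0×0.6×300×8×596 = 858.2 kN; rupture φR_n = 0.75×0.6×450×8×596 = 965.5 kN; take 858.2 kN (yield).
Governing: min(1115.0, 858.2) = 858.2 kN → base-metal shear.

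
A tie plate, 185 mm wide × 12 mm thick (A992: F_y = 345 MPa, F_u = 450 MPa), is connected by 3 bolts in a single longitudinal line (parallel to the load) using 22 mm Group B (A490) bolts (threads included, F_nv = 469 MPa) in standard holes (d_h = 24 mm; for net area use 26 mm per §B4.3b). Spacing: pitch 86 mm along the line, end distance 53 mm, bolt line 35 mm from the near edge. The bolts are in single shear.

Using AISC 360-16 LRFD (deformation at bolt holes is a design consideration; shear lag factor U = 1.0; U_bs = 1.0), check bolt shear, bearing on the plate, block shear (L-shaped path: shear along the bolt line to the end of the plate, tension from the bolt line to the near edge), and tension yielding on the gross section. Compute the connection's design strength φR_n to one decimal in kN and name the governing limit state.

Bolt shear: A_b = π(22)²/4 = 380.13 mm². φR_n = 0.75 × 469 × 380.13 × 3 × 1 = 401.1 kN.
Bearing (12 mm plate, F_u = 450 MPa): end bolts L_c = 53 − 24/2 = 41, R_n = min(1.2×41×12×450, 2.4×22×12×450) = 265.68 kN/bolt; interior L_c = 86 − 24 = 62, R_n = 285.12 kN/bolt. φR_n = 0.75 × (1×265.68 + 2×285.12) = 626.9 kN.
Block shear: shear path 1×[53+2×86] = 1×225 mm, A_gv = 2700, A_nv = 1×(225 − 2.5×26)×12 = 1920 mm²; tension to near edge: (35 − 0.5×26)×12 = 264 mm². R_n = min(0.6×450×1920, 0.6×345×2700) + 1.0×450×264 = min(518.4, 558.9) + 118.8 = 637.2 kN. φR_n = 0.75 × 637.2 = 477.9 kN.
Tension yield (gross): A_g = 185×12 = 2220 mm². φR_n = 0.90 × 345 × 2220 = 689.3 kN.
Governing: min(401.1, 626.9, 477.9, 689.3) = 401.1 kN → bolt shear.

401.1 kN (bolt shear governs)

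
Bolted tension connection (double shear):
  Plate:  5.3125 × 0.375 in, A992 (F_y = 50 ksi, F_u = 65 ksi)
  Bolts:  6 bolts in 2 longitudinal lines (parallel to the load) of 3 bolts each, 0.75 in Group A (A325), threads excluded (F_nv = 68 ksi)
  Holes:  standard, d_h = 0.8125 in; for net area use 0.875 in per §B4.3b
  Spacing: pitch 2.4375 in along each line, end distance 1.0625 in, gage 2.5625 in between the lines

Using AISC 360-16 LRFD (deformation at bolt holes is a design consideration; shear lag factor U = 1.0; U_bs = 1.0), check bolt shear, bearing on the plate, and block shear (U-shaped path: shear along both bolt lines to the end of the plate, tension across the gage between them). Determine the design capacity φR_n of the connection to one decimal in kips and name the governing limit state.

113.1 kips (block shear governs)

Bolt shear: A_b = π(0.75)²/4 = 0.44179 in². φR_n = 0.75 × 68 × 0.44179 × 6 × 2 = 270.4 kips.
Bearing (0.375 in plate, F_u = 65 ksi): end bolts L_c = 1.0625 − 0.8125/2 = 0.65625, R_n = min(1.2×0.65625×0.375×65, 2.4×0.75×0.375×65) = 19.195 kips/bolt; interior L_c = 2.4375 − 0.8125 = 1.625, R_n = 43.875 kips/bolt. φR_n = 0.75 × (2×19.195 + 4×43.875) = 160.4 kips.
Block shear: shear path 2×[1.0625+2×2.4375] = 2×5.9375 in, A_gv = 4.4531, A_nv = 2×(5.9375 − 2.5×0.875)×0.375 = 2.8125 in²; tension across gage: (2.5625 − 1×0.875)×0.375 = 0.63281 in². R_n = min(0.6×65×2.8125, 0.6×50×4.4531) + 1.0×65×0.63281 = min(109.69, 133.59) + 41.133 = 150.82 kips. φR_n = 0.75 × 150.82 = 113.1 kips.
Governing: min(270.4, 160.4, 113.1) = 113.1 kips → block shear.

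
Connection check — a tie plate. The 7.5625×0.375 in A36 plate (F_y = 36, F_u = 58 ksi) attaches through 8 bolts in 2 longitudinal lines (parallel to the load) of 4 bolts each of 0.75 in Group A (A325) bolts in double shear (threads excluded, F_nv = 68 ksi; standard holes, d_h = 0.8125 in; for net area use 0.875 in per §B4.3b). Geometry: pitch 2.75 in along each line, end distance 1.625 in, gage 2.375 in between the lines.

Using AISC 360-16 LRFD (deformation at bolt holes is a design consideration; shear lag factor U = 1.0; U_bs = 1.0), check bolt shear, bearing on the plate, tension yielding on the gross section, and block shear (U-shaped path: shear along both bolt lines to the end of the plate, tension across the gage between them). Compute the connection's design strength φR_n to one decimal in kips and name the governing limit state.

91.9 kips (gross-section yield governs)

Bolt shear: A_b = π(0.75)²/4 = 0.44179 in². φR_n = 0.75 × 68 × 0.44179 × 8 × 2 = 360.5 kips.
Bearing (0.375 in plate, F_u = 58 ksi): end bolts L_c = 1.625 − 0.8125/2 = 1.21875, R_n = min(1.2×1.21875×0.375×58, 2.4×0.75×0.375×58) = 31.809 kips/bolt; interior L_c = 2.75 − 0.8125 = 1.9375, R_n = 39.15 kips/bolt. φR_n = 0.75 × (2×31.809 + 6×39.15) = 223.9 kips.
Tension yield (gross): A_g = 7.5625×0.375 = 2.8359 in². φR_n = 0.90 × 36 × 2.8359 = 91.9 kips.
Block shear: shear path 2×[1.625+3×2.75] = 2×9.875 in, A_gv = 7.4063, A_nv = 2×(9.875 − 3.5×0.875)×0.375 = 5.1094 in²; tension across gage: (2.375 − 1×0.875)×0.375 = 0.5625 in². R_n = min(0.6×58×5.1094, 0.6×36×7.4063) + 1.0×58×0.5625 = min(177.81, 159.98) + 32.625 = 192.61 kips. φR_n = 0.75 × 192.61 = 144.5 kips.
Governing: min(360.5, 223.9, 91.9, 144.5) = 91.9 kips → gross-section yield.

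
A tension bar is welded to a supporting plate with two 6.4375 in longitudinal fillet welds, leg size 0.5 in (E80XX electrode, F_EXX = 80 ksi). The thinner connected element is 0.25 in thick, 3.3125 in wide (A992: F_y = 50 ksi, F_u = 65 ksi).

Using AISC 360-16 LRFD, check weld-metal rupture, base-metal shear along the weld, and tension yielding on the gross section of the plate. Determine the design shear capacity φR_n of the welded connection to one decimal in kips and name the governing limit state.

37.3 kips (gross-section yield governs)

Weld metal: throat = 0.707×0.5 = 0.3535 in, L = 2×6.4375 = 12.875 in. φR_n = 0.75 × 0.6 × 80 × 0.3535 × 12.875 = 163.8 kips.
Base metal shear (0.25 in plate): yield φR_n = 1.0×0.6×50×0.25×12.875 = 96.6 kips; rupture φR_n = 0.75×0.6×65×0.25×12.875 = 94.1 kips; take 94.1 kips (rupture).
Tension yield (gross): A_g = 3.3125×0.25 = 0.82813 in². φR_n = 0.90 × 50 × 0.82813 = 37.3 kips.
Governing: min(163.8, 94.1, 37.3) = 37.3 kips → gross-section yield.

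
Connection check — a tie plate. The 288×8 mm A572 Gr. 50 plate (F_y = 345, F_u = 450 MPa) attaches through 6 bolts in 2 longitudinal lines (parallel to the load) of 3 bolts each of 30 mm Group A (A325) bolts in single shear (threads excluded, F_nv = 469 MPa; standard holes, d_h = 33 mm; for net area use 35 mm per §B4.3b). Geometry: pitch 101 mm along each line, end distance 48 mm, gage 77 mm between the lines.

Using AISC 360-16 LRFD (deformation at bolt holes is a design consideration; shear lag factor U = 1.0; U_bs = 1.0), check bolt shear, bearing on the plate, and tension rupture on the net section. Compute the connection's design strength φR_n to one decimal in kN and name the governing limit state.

588.6 kN (net-section rupture governs)

Bolt shear: A_b = π(30)²/4 = 706.86 mm². φR_n = 0.75 × 469 × 706.86 × 6 × 1 = 1491.8 kN.
Bearing (8 mm plate, F_u = 450 MPa): end bolts L_c = 48 − 33/2 = 31.5, R_n = min(1.2×31.5×8×450, 2.4×30×8×450) = 136.08 kN/bolt; interior L_c = 101 − 33 = 68, R_n = 259.2 kN/bolt. φR_n = 0.75 × (2×136.08 + 4×259.2) = 981.7 kN.
Tension rupture (net): A_n = (288 − 2×35)×8 = 1744 mm² (U = 1.0, A_e = A_n). φR_n = 0.75 × 450 × 1744 = 588.6 kN.
Governing: min(1491.8, 981.7, 588.6) = 588.6 kN → net-section rupture.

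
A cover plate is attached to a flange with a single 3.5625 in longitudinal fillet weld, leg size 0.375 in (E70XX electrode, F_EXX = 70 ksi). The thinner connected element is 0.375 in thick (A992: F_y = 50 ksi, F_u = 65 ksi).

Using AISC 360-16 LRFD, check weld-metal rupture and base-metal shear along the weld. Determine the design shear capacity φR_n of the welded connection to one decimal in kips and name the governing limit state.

29.8 kips (weld metal governs)

Weld metal: throat = 0.707×0.375 = 0.26513 in, L = 3.5625 in. φR_n = 0.75 × 0.6 × 70 × 0.26513 × 3.5625 = 29.8 kips.
Base metal shear (0.375 in plate): yield φR_n = 1.0×0.6×50×0.375×3.5625 = 40.1 kips; rupture φR_n = 0.75×0.6×65×0.375×3.5625 = 39.1 kips; take 39.1 kips (rupture).
Governing: min(29.8, 39.1) = 29.8 kips → weld metal.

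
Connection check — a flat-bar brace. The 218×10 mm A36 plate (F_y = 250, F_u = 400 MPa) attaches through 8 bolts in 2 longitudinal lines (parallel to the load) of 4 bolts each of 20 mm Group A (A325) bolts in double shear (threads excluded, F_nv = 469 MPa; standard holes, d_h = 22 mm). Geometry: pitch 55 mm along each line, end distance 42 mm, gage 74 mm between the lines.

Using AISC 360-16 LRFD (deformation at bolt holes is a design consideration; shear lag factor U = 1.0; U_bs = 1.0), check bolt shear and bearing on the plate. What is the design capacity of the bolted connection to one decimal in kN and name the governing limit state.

936.0 kN (bearing governs)

Bolt shear: A_b = π(20)²/4 = 314.16 mm². φR_n = 0.75 × 469 × 314.16 × 8 × 2 = 1768.1 kN.
Bearing (10 mm plate, F_u = 400 MPa): end bolts L_c = 42 − 22/2 = 31, R_n = min(1.2×31×10×400, 2.4×20×10×400) = 148.8 kN/bolt; interior L_c = 55 − 22 = 33, R_n = 158.4 kN/bolt. φR_n = 0.75 × (2×148.8 + 6×158.4) = 936.0 kN.
Governing: min(1768.1, 936.0) = 936.0 kN → bearing.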